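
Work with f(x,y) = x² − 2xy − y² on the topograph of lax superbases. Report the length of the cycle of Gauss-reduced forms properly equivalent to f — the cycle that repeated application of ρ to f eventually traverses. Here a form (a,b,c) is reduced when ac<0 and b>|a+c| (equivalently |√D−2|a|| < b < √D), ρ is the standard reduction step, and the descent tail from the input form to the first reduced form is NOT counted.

D = 8, ⌊√D⌋ = 2
descent: ρ → (-1,2,1)  [lands on river]
river: ρ → (1,2,-1)
ρ-cycle length = 2 (tail of 1 descent step not counted)

2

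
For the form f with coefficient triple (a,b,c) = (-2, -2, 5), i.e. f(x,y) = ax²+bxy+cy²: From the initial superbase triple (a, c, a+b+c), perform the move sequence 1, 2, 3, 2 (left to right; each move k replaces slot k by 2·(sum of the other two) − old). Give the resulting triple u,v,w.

start (-2,5,1) = (f(1,0),f(0,1),f(1,1))
replace slot 1: 2·(5+1) − (-2) = 14 → (14,5,1)
replace slot 2: 2·(14+1) − 5 = 25 → (14,25,1)
replace slot 3: 2·(14+25) − 1 = 77 → (14,25,77)
replace slot 2: 2·(14+77) − 25 = 157 → (14,157,77)

14,157,77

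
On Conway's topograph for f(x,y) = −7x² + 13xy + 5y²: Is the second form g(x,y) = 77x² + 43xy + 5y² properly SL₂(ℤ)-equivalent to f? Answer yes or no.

D₁ = 309, D₂ = 309
river cycle of f (length 6): (5, 17, -1), (-1, 17, 5), (5, 13, -7), (-7, 15, 3), (3, 15, -7), (-7, 13, 5)
river cycle of g (length 6): (5, 17, -1), (-1, 17, 5), (5, 13, -7), (-7, 15, 3), (3, 15, -7), (-7, 13, 5)
cycles coincide ⇒ equivalent

yes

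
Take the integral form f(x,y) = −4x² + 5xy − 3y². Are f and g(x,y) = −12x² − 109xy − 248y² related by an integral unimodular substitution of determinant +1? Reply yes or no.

D₁ = -23, D₂ = -23
f is negative-definite; reduce −f:
−f: translate: b→3 (≡-5 mod 8), so (4,-5,3)→(4,3,2)
−f: flip: (4,3,2)→(2,-3,4)
−f: translate: b→1 (≡-3 mod 4), so (2,-3,4)→(2,1,3)
−f: reduced (well bottom): (2,1,3) with a≤c, −a<b≤a
flip sign back: reduced form of f is (-2,-1,-3)
g is negative-definite; reduce −g:
−g: translate: b→-11 (≡109 mod 24), so (12,109,248)→(12,-11,3)
−g: flip: (12,-11,3)→(3,11,12)
−g: translate: b→-1 (≡11 mod 6), so (3,11,12)→(3,-1,2)
−g: flip: (3,-1,2)→(2,1,3)
−g: reduced (well bottom): (2,1,3) with a≤c, −a<b≤a
flip sign back: reduced form of g is (-2,-1,-3)
reduced forms (-2, -1, -3) vs (-2, -1, -3) ⇒ equivalent

yes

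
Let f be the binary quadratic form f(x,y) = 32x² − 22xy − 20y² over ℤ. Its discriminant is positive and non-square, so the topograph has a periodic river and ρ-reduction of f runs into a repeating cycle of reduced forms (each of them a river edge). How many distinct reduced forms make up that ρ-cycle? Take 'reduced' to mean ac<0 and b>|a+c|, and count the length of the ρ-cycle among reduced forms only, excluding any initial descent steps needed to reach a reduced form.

D = 3044, ⌊√D⌋ = 55
descent: ρ → (-20,22,32)  [lands on river]
river: ρ → (32,42,-10)
river: ρ → (-10,38,40)
river: ρ → (40,42,-8)
river: ρ → (-8,54,4)
river: ρ → (4,50,-34)
river: ρ → (-34,18,20)
river: ρ → (20,22,-32)
river: ρ → (-32,42,10)
river: ρ → (10,38,-40)
river: ρ → (-40,42,8)
river: ρ → (8,54,-4)
river: ρ → (-4,50,34)
river: ρ → (34,18,-20)
ρ-cycle length = 14 (tail of 1 descent step not counted)

14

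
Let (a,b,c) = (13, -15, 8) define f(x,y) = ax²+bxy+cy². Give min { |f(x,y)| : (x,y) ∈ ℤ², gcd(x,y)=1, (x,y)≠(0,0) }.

translate: b→11 (≡-15 mod 26), so (13,-15,8)→(13,11,6)
flip: (13,11,6)→(6,-11,13)
translate: b→1 (≡-11 mod 12), so (6,-11,13)→(6,1,8)
reduced (well bottom): (6,1,8) with a≤c, −a<b≤a
well minimum = a = 6

6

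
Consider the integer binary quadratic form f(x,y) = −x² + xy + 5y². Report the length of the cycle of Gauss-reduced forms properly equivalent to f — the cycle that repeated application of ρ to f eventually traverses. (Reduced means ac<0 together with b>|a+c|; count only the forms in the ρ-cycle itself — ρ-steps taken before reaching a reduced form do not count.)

D = 21, ⌊√D⌋ = 4
descent: ρ → (5,-1,-1)
descent: ρ → (-1,3,3)  [lands on river]
river: ρ → (3,3,-1)
ρ-cycle length = 2 (tail of 2 descent steps not counted)

2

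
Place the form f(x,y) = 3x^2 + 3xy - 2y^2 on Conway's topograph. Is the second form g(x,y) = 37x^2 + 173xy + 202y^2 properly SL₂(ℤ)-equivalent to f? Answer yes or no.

D₁ = 33, D₂ = 33
river cycle of f (length 4): (-2, 5, 1), (1, 5, -2), (-2, 3, 3), (3, 3, -2)
river cycle of g (length 4): (-2, 5, 1), (1, 5, -2), (-2, 3, 3), (3, 3, -2)
cycles coincide ⇒ equivalent

yes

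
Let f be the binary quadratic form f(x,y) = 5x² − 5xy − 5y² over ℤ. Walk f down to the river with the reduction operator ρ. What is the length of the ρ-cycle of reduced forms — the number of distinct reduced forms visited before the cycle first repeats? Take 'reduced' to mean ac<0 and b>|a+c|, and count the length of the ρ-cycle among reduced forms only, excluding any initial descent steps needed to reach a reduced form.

D = 125, ⌊√D⌋ = 11
descent: ρ → (-5,5,5)  [lands on river]
river: ρ → (5,5,-5)
ρ-cycle length = 2 (tail of 1 descent step not counted)

2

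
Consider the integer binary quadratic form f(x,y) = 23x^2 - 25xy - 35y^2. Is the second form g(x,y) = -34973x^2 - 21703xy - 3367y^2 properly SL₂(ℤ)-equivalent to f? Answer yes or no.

D₁ = 3845, D₂ = 3845
river cycle of f (length 10): (-35, 25, 23), (23, 21, -37), (-37, 53, 7), (7, 59, -13), (-13, 45, 35), (35, 25, -23), (-23, 21, 37), (37, 53, -7), (-7, 59, 13), (13, 45, -35)
river cycle of g (length 10): (-35, 25, 23), (23, 21, -37), (-37, 53, 7), (7, 59, -13), (-13, 45, 35), (35, 25, -23), (-23, 21, 37), (37, 53, -7), (-7, 59, 13), (13, 45, -35)
cycles coincide ⇒ equivalent

yes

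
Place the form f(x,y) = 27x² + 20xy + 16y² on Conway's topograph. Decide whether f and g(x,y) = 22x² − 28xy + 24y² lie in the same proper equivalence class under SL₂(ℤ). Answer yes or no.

D₁ = -1328, D₂ = -1328
f: flip: (27,20,16)→(16,-20,27)
f: translate: b→12 (≡-20 mod 32), so (16,-20,27)→(16,12,23)
f: reduced (well bottom): (16,12,23) with a≤c, −a<b≤a
g: translate: b→16 (≡-28 mod 44), so (22,-28,24)→(22,16,18)
g: flip: (22,16,18)→(18,-16,22)
g: reduced (well bottom): (18,-16,22) with a≤c, −a<b≤a
reduced forms (16, 12, 23) vs (18, -16, 22) ⇒ inequivalent

no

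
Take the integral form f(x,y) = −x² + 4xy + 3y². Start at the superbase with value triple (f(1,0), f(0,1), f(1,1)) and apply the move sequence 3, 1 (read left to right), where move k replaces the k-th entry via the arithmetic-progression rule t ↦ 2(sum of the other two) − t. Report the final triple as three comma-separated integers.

start (-1,3,6) = (f(1,0),f(0,1),f(1,1))
replace slot 3: 2·((-1)+3) − 6 = -2 → (-1,3,-2)
replace slot 1: 2·(3+(-2)) − (-1) = 3 → (3,3,-2)

3,3,-2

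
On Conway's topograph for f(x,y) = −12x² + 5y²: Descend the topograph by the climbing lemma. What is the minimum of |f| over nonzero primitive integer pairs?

descent: ρ → (5,10,-7)  [lands on river]
river: ρ → (-7,4,8)
river: ρ → (8,12,-3)
river: ρ → (-3,12,8)
river: ρ → (8,4,-7)
river: ρ → (-7,10,5)
closes: descent 1, river 6
min |a| on river = 3

3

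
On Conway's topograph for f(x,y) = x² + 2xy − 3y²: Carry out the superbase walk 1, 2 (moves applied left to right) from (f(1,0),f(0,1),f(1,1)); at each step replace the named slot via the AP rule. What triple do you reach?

start (1,-3,0) = (f(1,0),f(0,1),f(1,1))
replace slot 1: 2·((-3)+0) − 1 = -7 → (-7,-3,0)
replace slot 2: 2·((-7)+0) − (-3) = -11 → (-7,-11,0)

-7,-11,0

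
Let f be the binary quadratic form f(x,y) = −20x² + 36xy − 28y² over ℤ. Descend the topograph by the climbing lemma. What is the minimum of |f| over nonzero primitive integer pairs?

translate: b→4 (≡-36 mod 40), so (20,-36,28)→(20,4,12)
flip: (20,4,12)→(12,-4,20)
reduced (well bottom): (12,-4,20) with a≤c, −a<b≤a
well minimum |f| = |-12| = 12 (negative-definite)

12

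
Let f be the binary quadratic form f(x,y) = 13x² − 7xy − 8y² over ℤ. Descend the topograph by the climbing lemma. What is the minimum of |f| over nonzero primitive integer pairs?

descent: ρ → (-8,7,13)  [lands on river]
river: ρ → (13,19,-2)
river: ρ → (-2,21,3)
river: ρ → (3,21,-2)
river: ρ → (-2,19,13)
river: ρ → (13,7,-8)
river: ρ → (-8,9,12)
river: ρ → (12,15,-5)
river: ρ → (-5,15,12)
river: ρ → (12,9,-8)
closes: descent 1, river 10
min |a| on river = 2

2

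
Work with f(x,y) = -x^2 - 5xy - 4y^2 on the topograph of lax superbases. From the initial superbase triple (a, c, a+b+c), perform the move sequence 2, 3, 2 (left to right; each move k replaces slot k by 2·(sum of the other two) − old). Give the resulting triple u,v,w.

start (-1,-4,-10) = (f(1,0),f(0,1),f(1,1))
replace slot 2: 2·((-1)+(-10)) − (-4) = -18 → (-1,-18,-10)
replace slot 3: 2·((-1)+(-18)) − (-10) = -28 → (-1,-18,-28)
replace slot 2: 2·((-1)+(-28)) − (-18) = -40 → (-1,-40,-28)

-1,-40,-28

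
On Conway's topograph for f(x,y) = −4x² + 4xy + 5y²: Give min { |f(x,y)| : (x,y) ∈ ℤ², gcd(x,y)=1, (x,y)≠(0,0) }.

river: ρ → (5,6,-3)
river: ρ → (-3,6,5)
river: ρ → (5,4,-4)
river: ρ → (-4,4,5)
closes: descent 0, river 4
min |a| on river = 3

3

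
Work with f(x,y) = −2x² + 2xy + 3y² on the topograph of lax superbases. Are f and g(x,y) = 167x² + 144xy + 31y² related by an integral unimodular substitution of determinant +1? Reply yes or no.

D₁ = 28, D₂ = 28
river cycle of f (length 4): (3, 4, -1), (-1, 4, 3), (3, 2, -2), (-2, 2, 3)
river cycle of g (length 4): (3, 2, -2), (-2, 2, 3), (3, 4, -1), (-1, 4, 3)
cycles coincide ⇒ equivalent

yes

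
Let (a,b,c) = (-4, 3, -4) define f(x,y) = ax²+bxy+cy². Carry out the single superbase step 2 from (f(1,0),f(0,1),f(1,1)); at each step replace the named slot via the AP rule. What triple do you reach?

start (-4,-4,-5) = (f(1,0),f(0,1),f(1,1))
replace slot 2: 2·((-4)+(-5)) − (-4) = -14 → (-4,-14,-5)

-4,-14,-5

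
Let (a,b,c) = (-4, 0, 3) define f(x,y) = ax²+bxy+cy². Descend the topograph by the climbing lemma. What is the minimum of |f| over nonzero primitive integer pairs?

descent: ρ → (3,6,-1)  [lands on river]
river: ρ → (-1,6,3)
closes: descent 1, river 2
min |a| on river = 1

1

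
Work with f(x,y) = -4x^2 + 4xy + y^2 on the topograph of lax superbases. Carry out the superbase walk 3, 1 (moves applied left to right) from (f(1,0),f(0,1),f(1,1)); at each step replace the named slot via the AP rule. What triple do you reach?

start (-4,1,1) = (f(1,0),f(0,1),f(1,1))
replace slot 3: 2·((-4)+1) − 1 = -7 → (-4,1,-7)
replace slot 1: 2·(1+(-7)) − (-4) = -8 → (-8,1,-7)

-8,1,-7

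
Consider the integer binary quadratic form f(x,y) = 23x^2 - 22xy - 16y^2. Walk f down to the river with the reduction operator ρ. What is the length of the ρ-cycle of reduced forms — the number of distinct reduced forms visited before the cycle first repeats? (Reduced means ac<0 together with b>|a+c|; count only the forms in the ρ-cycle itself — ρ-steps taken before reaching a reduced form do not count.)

D = 1956, ⌊√D⌋ = 44
descent: ρ → (-16,22,23)  [lands on river]
river: ρ → (23,24,-15)
river: ρ → (-15,36,11)
river: ρ → (11,30,-24)
river: ρ → (-24,18,17)
river: ρ → (17,16,-25)
river: ρ → (-25,34,8)
river: ρ → (8,30,-33)
river: ρ → (-33,36,5)
river: ρ → (5,44,-1)
river: ρ → (-1,44,5)
river: ρ → (5,36,-33)
river: ρ → (-33,30,8)
river: ρ → (8,34,-25)
river: ρ → (-25,16,17)
river: ρ → (17,18,-24)
river: ρ → (-24,30,11)
river: ρ → (11,36,-15)
river: ρ → (-15,24,23)
river: ρ → (23,22,-16)
river: ρ → (-16,42,3)
river: ρ → (3,42,-16)
ρ-cycle length = 22 (tail of 1 descent step not counted)

22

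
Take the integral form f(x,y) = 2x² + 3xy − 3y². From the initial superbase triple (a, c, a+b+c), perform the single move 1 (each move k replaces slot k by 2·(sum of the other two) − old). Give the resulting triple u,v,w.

start (2,-3,2) = (f(1,0),f(0,1),f(1,1))
replace slot 1: 2·((-3)+2) − 2 = -4 → (-4,-3,2)

-4,-3,2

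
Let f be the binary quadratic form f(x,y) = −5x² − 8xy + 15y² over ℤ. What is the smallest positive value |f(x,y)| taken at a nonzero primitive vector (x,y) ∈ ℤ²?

descent: ρ → (15,8,-5)
descent: ρ → (-5,12,11)  [lands on river]
river: ρ → (11,10,-6)
river: ρ → (-6,14,7)
river: ρ → (7,14,-6)
river: ρ → (-6,10,11)
river: ρ → (11,12,-5)
river: ρ → (-5,18,2)
river: ρ → (2,18,-5)
closes: descent 2, river 8
min |a| on river = 2

2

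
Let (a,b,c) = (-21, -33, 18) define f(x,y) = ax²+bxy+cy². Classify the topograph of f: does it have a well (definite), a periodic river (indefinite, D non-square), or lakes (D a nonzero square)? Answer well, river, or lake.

D = b²−4ac = (-33)² − 4·(-21)·18 = 2601
D = 51² is a perfect square ⇒ form factors over ℤ ⇒ lakes

lake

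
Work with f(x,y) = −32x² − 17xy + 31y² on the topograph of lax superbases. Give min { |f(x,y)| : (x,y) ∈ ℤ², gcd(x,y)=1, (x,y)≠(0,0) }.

descent: ρ → (31,17,-32)  [lands on river]
river: ρ → (-32,47,16)
river: ρ → (16,49,-29)
river: ρ → (-29,9,36)
river: ρ → (36,63,-2)
river: ρ → (-2,65,4)
river: ρ → (4,63,-18)
river: ρ → (-18,45,31)
closes: descent 1, river 8
min |a| on river = 2

2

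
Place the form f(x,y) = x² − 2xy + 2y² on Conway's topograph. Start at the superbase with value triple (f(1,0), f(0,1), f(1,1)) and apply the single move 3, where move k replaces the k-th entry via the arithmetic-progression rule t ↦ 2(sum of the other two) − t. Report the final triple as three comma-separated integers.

start (1,2,1) = (f(1,0),f(0,1),f(1,1))
replace slot 3: 2·(1+2) − 1 = 5 → (1,2,5)

1,2,5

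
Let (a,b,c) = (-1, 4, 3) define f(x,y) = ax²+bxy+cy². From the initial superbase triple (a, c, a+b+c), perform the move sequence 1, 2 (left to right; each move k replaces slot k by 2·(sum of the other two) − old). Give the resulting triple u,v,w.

start (-1,3,6) = (f(1,0),f(0,1),f(1,1))
replace slot 1: 2·(3+6) − (-1) = 19 → (19,3,6)
replace slot 2: 2·(19+6) − 3 = 47 → (19,47,6)

19,47,6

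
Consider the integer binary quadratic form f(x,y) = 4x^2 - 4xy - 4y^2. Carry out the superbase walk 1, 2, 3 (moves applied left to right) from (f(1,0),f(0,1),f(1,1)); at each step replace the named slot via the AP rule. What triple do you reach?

start (4,-4,-4) = (f(1,0),f(0,1),f(1,1))
replace slot 1: 2·((-4)+(-4)) − 4 = -20 → (-20,-4,-4)
replace slot 2: 2·((-20)+(-4)) − (-4) = -44 → (-20,-44,-4)
replace slot 3: 2·((-20)+(-44)) − (-4) = -124 → (-20,-44,-124)

-20,-44,-124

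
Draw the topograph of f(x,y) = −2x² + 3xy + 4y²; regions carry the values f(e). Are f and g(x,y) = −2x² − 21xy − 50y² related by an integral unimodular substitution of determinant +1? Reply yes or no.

D₁ = 41, D₂ = 41
river cycle of f (length 10): (4, 5, -1), (-1, 5, 4), (4, 3, -2), (-2, 5, 2), (2, 3, -4), (-4, 5, 1), (1, 5, -4), (-4, 3, 2), (2, 5, -2), (-2, 3, 4)
river cycle of g (length 10): (-2, 3, 4), (4, 5, -1), (-1, 5, 4), (4, 3, -2), (-2, 5, 2), (2, 3, -4), (-4, 5, 1), (1, 5, -4), (-4, 3, 2), (2, 5, -2)
cycles coincide ⇒ equivalent

yes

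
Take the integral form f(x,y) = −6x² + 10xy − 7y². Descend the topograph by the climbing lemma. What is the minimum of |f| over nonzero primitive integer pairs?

translate: b→2 (≡-10 mod 12), so (6,-10,7)→(6,2,3)
flip: (6,2,3)→(3,-2,6)
reduced (well bottom): (3,-2,6) with a≤c, −a<b≤a
well minimum |f| = |-3| = 3 (negative-definite)

3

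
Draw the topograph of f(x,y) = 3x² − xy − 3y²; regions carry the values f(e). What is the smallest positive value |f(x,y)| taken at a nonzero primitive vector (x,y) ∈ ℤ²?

descent: ρ → (-3,1,3)  [lands on river]
river: ρ → (3,5,-1)
river: ρ → (-1,5,3)
river: ρ → (3,1,-3)
river: ρ → (-3,5,1)
river: ρ → (1,5,-3)
closes: descent 1, river 6
min |a| on river = 1

1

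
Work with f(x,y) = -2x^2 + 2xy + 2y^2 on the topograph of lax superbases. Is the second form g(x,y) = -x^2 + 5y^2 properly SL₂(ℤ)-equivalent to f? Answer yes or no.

D₁ = 20, D₂ = 20
river cycle of f (length 2): (2, 2, -2), (-2, 2, 2)
river cycle of g (length 2): (-1, 4, 1), (1, 4, -1)
cycles differ ⇒ inequivalent

no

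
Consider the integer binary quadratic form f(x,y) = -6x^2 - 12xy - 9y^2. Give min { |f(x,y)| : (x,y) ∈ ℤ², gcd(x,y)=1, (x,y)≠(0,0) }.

translate: b→0 (≡12 mod 12), so (6,12,9)→(6,0,3)
flip: (6,0,3)→(3,0,6)
reduced (well bottom): (3,0,6) with a≤c, −a<b≤a
well minimum |f| = |-3| = 3 (negative-definite)

3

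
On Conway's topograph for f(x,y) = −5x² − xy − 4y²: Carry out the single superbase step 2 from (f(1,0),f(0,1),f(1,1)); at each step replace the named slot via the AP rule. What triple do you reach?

start (-5,-4,-10) = (f(1,0),f(0,1),f(1,1))
replace slot 2: 2·((-5)+(-10)) − (-4) = -26 → (-5,-26,-10)

-5,-26,-10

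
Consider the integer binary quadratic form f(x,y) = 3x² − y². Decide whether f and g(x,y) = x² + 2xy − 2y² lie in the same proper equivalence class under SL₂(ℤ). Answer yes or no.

D₁ = 12, D₂ = 12
river cycle of f (length 2): (-1, 2, 2), (2, 2, -1)
river cycle of g (length 2): (-2, 2, 1), (1, 2, -2)
cycles differ ⇒ inequivalent

no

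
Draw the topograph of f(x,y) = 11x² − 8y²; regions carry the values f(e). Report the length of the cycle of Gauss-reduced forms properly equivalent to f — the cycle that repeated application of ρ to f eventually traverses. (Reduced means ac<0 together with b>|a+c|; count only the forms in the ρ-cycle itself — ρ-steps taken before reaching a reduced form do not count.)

D = 352, ⌊√D⌋ = 18
descent: ρ → (-8,16,3)  [lands on river]
river: ρ → (3,14,-13)
river: ρ → (-13,12,4)
river: ρ → (4,12,-13)
river: ρ → (-13,14,3)
river: ρ → (3,16,-8)
ρ-cycle length = 6 (tail of 1 descent step not counted)

6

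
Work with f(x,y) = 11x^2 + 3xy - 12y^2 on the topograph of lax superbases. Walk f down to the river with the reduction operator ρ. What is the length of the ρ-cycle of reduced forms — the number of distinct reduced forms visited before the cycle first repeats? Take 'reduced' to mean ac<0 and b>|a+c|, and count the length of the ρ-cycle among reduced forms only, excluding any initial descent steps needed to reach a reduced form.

D = 537, ⌊√D⌋ = 23
river: ρ → (-12,21,2)
river: ρ → (2,23,-1)
river: ρ → (-1,23,2)
river: ρ → (2,21,-12)
river: ρ → (-12,3,11)
river: ρ → (11,19,-4)
river: ρ → (-4,21,6)
river: ρ → (6,15,-13)
river: ρ → (-13,11,8)
river: ρ → (8,21,-3)
river: ρ → (-3,21,8)
river: ρ → (8,11,-13)
river: ρ → (-13,15,6)
river: ρ → (6,21,-4)
river: ρ → (-4,19,11)
river: ρ → (11,3,-12)
ρ-cycle length = 16 (tail of 0 descent steps not counted)

16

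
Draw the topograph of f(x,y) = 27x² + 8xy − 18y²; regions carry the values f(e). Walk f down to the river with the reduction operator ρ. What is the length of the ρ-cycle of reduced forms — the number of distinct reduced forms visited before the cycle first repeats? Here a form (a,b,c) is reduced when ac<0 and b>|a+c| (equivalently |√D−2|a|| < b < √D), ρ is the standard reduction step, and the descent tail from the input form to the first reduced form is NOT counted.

D = 2008, ⌊√D⌋ = 44
descent: ρ → (-18,28,17)  [lands on river]
river: ρ → (17,40,-6)
river: ρ → (-6,44,3)
river: ρ → (3,40,-34)
river: ρ → (-34,28,9)
river: ρ → (9,44,-2)
river: ρ → (-2,44,9)
river: ρ → (9,28,-34)
river: ρ → (-34,40,3)
river: ρ → (3,44,-6)
river: ρ → (-6,40,17)
river: ρ → (17,28,-18)
river: ρ → (-18,44,1)
river: ρ → (1,44,-18)
ρ-cycle length = 14 (tail of 1 descent step not counted)

14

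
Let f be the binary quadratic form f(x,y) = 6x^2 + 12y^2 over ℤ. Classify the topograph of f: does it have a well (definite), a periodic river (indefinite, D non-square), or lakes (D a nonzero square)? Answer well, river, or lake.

D = b²−4ac = 0² − 4·6·12 = -288
D < 0 ⇒ definite ⇒ every region one sign ⇒ single well

well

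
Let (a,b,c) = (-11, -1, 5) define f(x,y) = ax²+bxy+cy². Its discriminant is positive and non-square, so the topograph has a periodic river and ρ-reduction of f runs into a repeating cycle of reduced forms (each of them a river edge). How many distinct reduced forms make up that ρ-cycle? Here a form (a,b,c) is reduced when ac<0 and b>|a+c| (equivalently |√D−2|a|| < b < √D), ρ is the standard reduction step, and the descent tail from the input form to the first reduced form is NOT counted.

D = 221, ⌊√D⌋ = 14
descent: ρ → (5,11,-5)  [lands on river]
river: ρ → (-5,9,7)
river: ρ → (7,5,-7)
river: ρ → (-7,9,5)
ρ-cycle length = 4 (tail of 1 descent step not counted)

4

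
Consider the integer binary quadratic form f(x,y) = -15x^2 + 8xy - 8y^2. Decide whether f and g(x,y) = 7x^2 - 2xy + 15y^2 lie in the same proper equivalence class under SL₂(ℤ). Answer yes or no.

D₁ = -416, D₂ = -416
f is negative-definite; reduce −f:
−f: flip: (15,-8,8)→(8,8,15)
−f: reduced (well bottom): (8,8,15) with a≤c, −a<b≤a
flip sign back: reduced form of f is (-8,-8,-15)
g: reduced (well bottom): (7,-2,15) with a≤c, −a<b≤a
reduced forms (-8, -8, -15) vs (7, -2, 15) ⇒ inequivalent

no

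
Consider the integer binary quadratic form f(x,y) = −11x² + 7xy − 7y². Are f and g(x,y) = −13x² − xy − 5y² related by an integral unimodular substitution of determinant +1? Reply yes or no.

D₁ = -259, D₂ = -259
f is negative-definite; reduce −f:
−f: flip: (11,-7,7)→(7,7,11)
−f: reduced (well bottom): (7,7,11) with a≤c, −a<b≤a
flip sign back: reduced form of f is (-7,-7,-11)
g is negative-definite; reduce −g:
−g: flip: (13,1,5)→(5,-1,13)
−g: reduced (well bottom): (5,-1,13) with a≤c, −a<b≤a
flip sign back: reduced form of g is (-5,1,-13)
reduced forms (-7, -7, -11) vs (-5, 1, -13) ⇒ inequivalent

no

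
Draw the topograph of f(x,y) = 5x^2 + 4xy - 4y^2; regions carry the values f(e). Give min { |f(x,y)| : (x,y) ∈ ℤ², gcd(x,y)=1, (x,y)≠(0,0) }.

river: ρ → (-4,4,5)
river: ρ → (5,6,-3)
river: ρ → (-3,6,5)
river: ρ → (5,4,-4)
closes: descent 0, river 4
min |a| on river = 3

3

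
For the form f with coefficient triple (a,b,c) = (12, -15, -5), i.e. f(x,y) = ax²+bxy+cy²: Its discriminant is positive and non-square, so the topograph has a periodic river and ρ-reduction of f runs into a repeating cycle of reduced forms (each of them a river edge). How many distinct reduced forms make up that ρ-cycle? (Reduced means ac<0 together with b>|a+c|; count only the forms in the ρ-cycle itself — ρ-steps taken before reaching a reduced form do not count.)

D = 465, ⌊√D⌋ = 21
descent: ρ → (-5,15,12)  [lands on river]
river: ρ → (12,9,-8)
river: ρ → (-8,7,13)
river: ρ → (13,19,-2)
river: ρ → (-2,21,3)
river: ρ → (3,21,-2)
river: ρ → (-2,19,13)
river: ρ → (13,7,-8)
river: ρ → (-8,9,12)
river: ρ → (12,15,-5)
ρ-cycle length = 10 (tail of 1 descent step not counted)

10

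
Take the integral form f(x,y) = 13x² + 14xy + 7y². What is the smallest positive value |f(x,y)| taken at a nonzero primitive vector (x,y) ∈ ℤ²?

translate: b→-12 (≡14 mod 26), so (13,14,7)→(13,-12,6)
flip: (13,-12,6)→(6,12,13)
translate: b→0 (≡12 mod 12), so (6,12,13)→(6,0,7)
reduced (well bottom): (6,0,7) with a≤c, −a<b≤a
well minimum = a = 6

6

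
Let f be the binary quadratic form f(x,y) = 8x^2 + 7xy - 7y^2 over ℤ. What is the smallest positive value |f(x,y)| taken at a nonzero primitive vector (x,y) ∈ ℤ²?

river: ρ → (-7,7,8)
river: ρ → (8,9,-6)
river: ρ → (-6,15,2)
river: ρ → (2,13,-13)
river: ρ → (-13,13,2)
river: ρ → (2,15,-6)
river: ρ → (-6,9,8)
river: ρ → (8,7,-7)
closes: descent 0, river 8
min |a| on river = 2

2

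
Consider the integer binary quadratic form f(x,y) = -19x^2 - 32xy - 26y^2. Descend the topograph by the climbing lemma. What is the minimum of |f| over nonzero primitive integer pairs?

translate: b→-6 (≡32 mod 38), so (19,32,26)→(19,-6,13)
flip: (19,-6,13)→(13,6,19)
reduced (well bottom): (13,6,19) with a≤c, −a<b≤a
well minimum |f| = |-13| = 13 (negative-definite)

13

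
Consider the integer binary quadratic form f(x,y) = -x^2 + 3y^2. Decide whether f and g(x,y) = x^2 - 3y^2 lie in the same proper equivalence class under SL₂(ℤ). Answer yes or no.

D₁ = 12, D₂ = 12
river cycle of f (length 2): (-1, 2, 2), (2, 2, -1)
river cycle of g (length 2): (1, 2, -2), (-2, 2, 1)
cycles differ ⇒ inequivalent

no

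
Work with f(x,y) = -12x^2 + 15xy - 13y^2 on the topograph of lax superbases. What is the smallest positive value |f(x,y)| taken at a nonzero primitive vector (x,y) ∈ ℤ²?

translate: b→9 (≡-15 mod 24), so (12,-15,13)→(12,9,10)
flip: (12,9,10)→(10,-9,12)
reduced (well bottom): (10,-9,12) with a≤c, −a<b≤a
well minimum |f| = |-10| = 10 (negative-definite)

10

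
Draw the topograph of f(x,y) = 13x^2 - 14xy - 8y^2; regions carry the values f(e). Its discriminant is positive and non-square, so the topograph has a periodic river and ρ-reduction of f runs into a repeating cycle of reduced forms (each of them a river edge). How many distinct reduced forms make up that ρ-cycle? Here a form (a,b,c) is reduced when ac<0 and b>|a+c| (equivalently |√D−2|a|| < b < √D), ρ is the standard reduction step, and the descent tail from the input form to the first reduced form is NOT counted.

D = 612, ⌊√D⌋ = 24
descent: ρ → (-8,14,13)  [lands on river]
river: ρ → (13,12,-9)
river: ρ → (-9,24,1)
river: ρ → (1,24,-9)
river: ρ → (-9,12,13)
river: ρ → (13,14,-8)
river: ρ → (-8,18,9)
river: ρ → (9,18,-8)
ρ-cycle length = 8 (tail of 1 descent step not counted)

8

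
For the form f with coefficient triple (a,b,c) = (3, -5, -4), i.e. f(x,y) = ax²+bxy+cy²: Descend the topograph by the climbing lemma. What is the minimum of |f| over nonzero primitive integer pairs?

descent: ρ → (-4,5,3)  [lands on river]
river: ρ → (3,7,-2)
river: ρ → (-2,5,6)
river: ρ → (6,7,-1)
river: ρ → (-1,7,6)
river: ρ → (6,5,-2)
river: ρ → (-2,7,3)
river: ρ → (3,5,-4)
river: ρ → (-4,3,4)
river: ρ → (4,5,-3)
river: ρ → (-3,7,2)
river: ρ → (2,5,-6)
river: ρ → (-6,7,1)
river: ρ → (1,7,-6)
river: ρ → (-6,5,2)
river: ρ → (2,7,-3)
river: ρ → (-3,5,4)
river: ρ → (4,3,-4)
closes: descent 1, river 18
min |a| on river = 1

1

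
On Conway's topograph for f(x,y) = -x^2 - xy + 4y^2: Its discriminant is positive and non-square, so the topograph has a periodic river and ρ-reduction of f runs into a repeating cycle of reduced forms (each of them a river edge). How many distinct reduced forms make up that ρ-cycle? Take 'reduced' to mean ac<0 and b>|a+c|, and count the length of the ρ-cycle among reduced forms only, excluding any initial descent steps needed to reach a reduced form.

D = 17, ⌊√D⌋ = 4
descent: ρ → (4,1,-1)
descent: ρ → (-1,3,2)  [lands on river]
river: ρ → (2,1,-2)
river: ρ → (-2,3,1)
river: ρ → (1,3,-2)
river: ρ → (-2,1,2)
river: ρ → (2,3,-1)
ρ-cycle length = 6 (tail of 2 descent steps not counted)

6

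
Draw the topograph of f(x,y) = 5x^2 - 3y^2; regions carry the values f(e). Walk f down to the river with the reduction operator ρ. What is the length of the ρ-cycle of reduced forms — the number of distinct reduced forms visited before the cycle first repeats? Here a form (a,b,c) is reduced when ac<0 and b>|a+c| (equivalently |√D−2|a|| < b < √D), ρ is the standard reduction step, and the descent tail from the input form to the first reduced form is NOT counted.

D = 60, ⌊√D⌋ = 7
descent: ρ → (-3,6,2)  [lands on river]
river: ρ → (2,6,-3)
ρ-cycle length = 2 (tail of 1 descent step not counted)

2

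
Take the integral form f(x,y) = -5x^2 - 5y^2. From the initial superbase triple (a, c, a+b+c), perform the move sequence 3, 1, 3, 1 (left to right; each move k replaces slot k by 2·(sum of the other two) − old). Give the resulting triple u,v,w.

start (-5,-5,-10) = (f(1,0),f(0,1),f(1,1))
replace slot 3: 2·((-5)+(-5)) − (-10) = -10 → (-5,-5,-10)
replace slot 1: 2·((-5)+(-10)) − (-5) = -25 → (-25,-5,-10)
replace slot 3: 2·((-25)+(-5)) − (-10) = -50 → (-25,-5,-50)
replace slot 1: 2·((-5)+(-50)) − (-25) = -85 → (-85,-5,-50)

-85,-5,-50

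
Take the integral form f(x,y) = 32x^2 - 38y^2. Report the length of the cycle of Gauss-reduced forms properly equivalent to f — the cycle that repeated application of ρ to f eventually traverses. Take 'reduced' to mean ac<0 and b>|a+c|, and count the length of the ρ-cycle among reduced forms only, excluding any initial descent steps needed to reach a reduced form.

D = 4864, ⌊√D⌋ = 69
descent: ρ → (-38,0,32)
descent: ρ → (32,64,-6)  [lands on river]
river: ρ → (-6,68,10)
river: ρ → (10,52,-54)
river: ρ → (-54,56,8)
river: ρ → (8,56,-54)
river: ρ → (-54,52,10)
river: ρ → (10,68,-6)
river: ρ → (-6,64,32)
ρ-cycle length = 8 (tail of 2 descent steps not counted)

8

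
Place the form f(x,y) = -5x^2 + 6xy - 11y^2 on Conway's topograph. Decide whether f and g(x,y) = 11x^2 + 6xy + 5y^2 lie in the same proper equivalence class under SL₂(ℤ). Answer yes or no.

D₁ = -184, D₂ = -184
f is negative-definite; reduce −f:
−f: translate: b→4 (≡-6 mod 10), so (5,-6,11)→(5,4,10)
−f: reduced (well bottom): (5,4,10) with a≤c, −a<b≤a
flip sign back: reduced form of f is (-5,-4,-10)
g: flip: (11,6,5)→(5,-6,11)
g: translate: b→4 (≡-6 mod 10), so (5,-6,11)→(5,4,10)
g: reduced (well bottom): (5,4,10) with a≤c, −a<b≤a
reduced forms (-5, -4, -10) vs (5, 4, 10) ⇒ inequivalent

no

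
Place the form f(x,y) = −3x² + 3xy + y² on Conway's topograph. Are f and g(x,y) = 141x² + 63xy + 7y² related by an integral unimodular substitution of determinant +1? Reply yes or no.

D₁ = 21, D₂ = 21
river cycle of f (length 2): (1, 3, -3), (-3, 3, 1)
river cycle of g (length 2): (1, 3, -3), (-3, 3, 1)
cycles coincide ⇒ equivalent

yes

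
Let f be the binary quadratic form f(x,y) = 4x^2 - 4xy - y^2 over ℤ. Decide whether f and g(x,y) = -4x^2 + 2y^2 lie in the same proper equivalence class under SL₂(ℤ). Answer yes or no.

D₁ = 32, D₂ = 32
river cycle of f (length 2): (-1, 4, 4), (4, 4, -1)
river cycle of g (length 2): (2, 4, -2), (-2, 4, 2)
cycles differ ⇒ inequivalent

no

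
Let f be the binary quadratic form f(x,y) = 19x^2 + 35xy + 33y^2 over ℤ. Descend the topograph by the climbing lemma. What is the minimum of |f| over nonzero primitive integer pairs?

translate: b→-3 (≡35 mod 38), so (19,35,33)→(19,-3,17)
flip: (19,-3,17)→(17,3,19)
reduced (well bottom): (17,3,19) with a≤c, −a<b≤a
well minimum = a = 17

17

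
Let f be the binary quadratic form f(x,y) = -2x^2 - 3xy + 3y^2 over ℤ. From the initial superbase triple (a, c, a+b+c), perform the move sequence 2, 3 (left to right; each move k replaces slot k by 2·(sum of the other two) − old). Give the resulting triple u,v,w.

start (-2,3,-2) = (f(1,0),f(0,1),f(1,1))
replace slot 2: 2·((-2)+(-2)) − 3 = -11 → (-2,-11,-2)
replace slot 3: 2·((-2)+(-11)) − (-2) = -24 → (-2,-11,-24)

-2,-11,-24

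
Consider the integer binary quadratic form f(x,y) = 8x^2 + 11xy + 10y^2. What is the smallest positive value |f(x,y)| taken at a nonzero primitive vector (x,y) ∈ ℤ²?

translate: b→-5 (≡11 mod 16), so (8,11,10)→(8,-5,7)
flip: (8,-5,7)→(7,5,8)
reduced (well bottom): (7,5,8) with a≤c, −a<b≤a
well minimum = a = 7

7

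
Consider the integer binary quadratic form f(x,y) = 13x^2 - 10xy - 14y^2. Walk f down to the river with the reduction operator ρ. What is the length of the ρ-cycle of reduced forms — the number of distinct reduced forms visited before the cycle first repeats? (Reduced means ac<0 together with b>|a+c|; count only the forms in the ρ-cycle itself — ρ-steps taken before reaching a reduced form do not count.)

D = 828, ⌊√D⌋ = 28
descent: ρ → (-14,10,13)  [lands on river]
river: ρ → (13,16,-11)
river: ρ → (-11,28,1)
river: ρ → (1,28,-11)
river: ρ → (-11,16,13)
river: ρ → (13,10,-14)
river: ρ → (-14,18,9)
river: ρ → (9,18,-14)
ρ-cycle length = 8 (tail of 1 descent step not counted)

8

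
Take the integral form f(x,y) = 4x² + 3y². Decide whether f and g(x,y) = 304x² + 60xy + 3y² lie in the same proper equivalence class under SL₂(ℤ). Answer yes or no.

D₁ = -48, D₂ = -48
f: flip: (4,0,3)→(3,0,4)
f: reduced (well bottom): (3,0,4) with a≤c, −a<b≤a
g: flip: (304,60,3)→(3,-60,304)
g: translate: b→0 (≡-60 mod 6), so (3,-60,304)→(3,0,4)
g: reduced (well bottom): (3,0,4) with a≤c, −a<b≤a
reduced forms (3, 0, 4) vs (3, 0, 4) ⇒ equivalent

yes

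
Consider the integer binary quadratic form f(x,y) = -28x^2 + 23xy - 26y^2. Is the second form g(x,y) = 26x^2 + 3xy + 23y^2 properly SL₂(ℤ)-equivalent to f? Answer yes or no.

D₁ = -2383, D₂ = -2383
f is negative-definite; reduce −f:
−f: flip: (28,-23,26)→(26,23,28)
−f: reduced (well bottom): (26,23,28) with a≤c, −a<b≤a
flip sign back: reduced form of f is (-26,-23,-28)
g: flip: (26,3,23)→(23,-3,26)
g: reduced (well bottom): (23,-3,26) with a≤c, −a<b≤a
reduced forms (-26, -23, -28) vs (23, -3, 26) ⇒ inequivalent

no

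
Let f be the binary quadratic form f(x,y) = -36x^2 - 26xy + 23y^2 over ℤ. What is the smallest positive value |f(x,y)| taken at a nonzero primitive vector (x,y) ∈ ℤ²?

descent: ρ → (23,26,-36)  [lands on river]
river: ρ → (-36,46,13)
river: ρ → (13,58,-12)
river: ρ → (-12,62,3)
river: ρ → (3,58,-52)
river: ρ → (-52,46,9)
river: ρ → (9,62,-4)
river: ρ → (-4,58,39)
river: ρ → (39,20,-23)
river: ρ → (-23,26,36)
river: ρ → (36,46,-13)
river: ρ → (-13,58,12)
river: ρ → (12,62,-3)
river: ρ → (-3,58,52)
river: ρ → (52,46,-9)
river: ρ → (-9,62,4)
river: ρ → (4,58,-39)
river: ρ → (-39,20,23)
closes: descent 1, river 18
min |a| on river = 3

3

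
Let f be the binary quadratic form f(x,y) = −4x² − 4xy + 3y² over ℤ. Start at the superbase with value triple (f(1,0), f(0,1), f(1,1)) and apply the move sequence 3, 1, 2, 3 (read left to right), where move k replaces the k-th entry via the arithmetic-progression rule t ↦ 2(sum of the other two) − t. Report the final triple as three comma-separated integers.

start (-4,3,-5) = (f(1,0),f(0,1),f(1,1))
replace slot 3: 2·((-4)+3) − (-5) = 3 → (-4,3,3)
replace slot 1: 2·(3+3) − (-4) = 16 → (16,3,3)
replace slot 2: 2·(16+3) − 3 = 35 → (16,35,3)
replace slot 3: 2·(16+35) − 3 = 99 → (16,35,99)

16,35,99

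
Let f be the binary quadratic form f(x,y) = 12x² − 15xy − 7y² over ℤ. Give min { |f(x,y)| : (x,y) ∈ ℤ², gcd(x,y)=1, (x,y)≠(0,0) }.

descent: ρ → (-7,15,12)  [lands on river]
river: ρ → (12,9,-10)
river: ρ → (-10,11,11)
river: ρ → (11,11,-10)
river: ρ → (-10,9,12)
river: ρ → (12,15,-7)
river: ρ → (-7,13,14)
river: ρ → (14,15,-6)
river: ρ → (-6,21,5)
river: ρ → (5,19,-10)
river: ρ → (-10,21,3)
river: ρ → (3,21,-10)
river: ρ → (-10,19,5)
river: ρ → (5,21,-6)
river: ρ → (-6,15,14)
river: ρ → (14,13,-7)
closes: descent 1, river 16
min |a| on river = 3

3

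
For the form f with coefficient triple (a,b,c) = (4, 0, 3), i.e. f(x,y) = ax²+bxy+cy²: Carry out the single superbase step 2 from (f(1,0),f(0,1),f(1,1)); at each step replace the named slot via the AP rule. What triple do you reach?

start (4,3,7) = (f(1,0),f(0,1),f(1,1))
replace slot 2: 2·(4+7) − 3 = 19 → (4,19,7)

4,19,7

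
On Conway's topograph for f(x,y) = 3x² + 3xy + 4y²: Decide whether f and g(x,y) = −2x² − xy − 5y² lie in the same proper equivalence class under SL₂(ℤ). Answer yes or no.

D₁ = -39, D₂ = -39
f: reduced (well bottom): (3,3,4) with a≤c, −a<b≤a
g is negative-definite; reduce −g:
−g: reduced (well bottom): (2,1,5) with a≤c, −a<b≤a
flip sign back: reduced form of g is (-2,-1,-5)
reduced forms (3, 3, 4) vs (-2, -1, -5) ⇒ inequivalent

no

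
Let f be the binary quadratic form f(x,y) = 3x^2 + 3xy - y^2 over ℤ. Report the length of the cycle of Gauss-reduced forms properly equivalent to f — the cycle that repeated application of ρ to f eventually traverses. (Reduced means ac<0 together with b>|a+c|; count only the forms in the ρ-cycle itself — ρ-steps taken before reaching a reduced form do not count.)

D = 21, ⌊√D⌋ = 4
river: ρ → (-1,3,3)
river: ρ → (3,3,-1)
ρ-cycle length = 2 (tail of 0 descent steps not counted)

2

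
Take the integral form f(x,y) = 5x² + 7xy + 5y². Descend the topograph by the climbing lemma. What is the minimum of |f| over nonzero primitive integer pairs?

translate: b→-3 (≡7 mod 10), so (5,7,5)→(5,-3,3)
flip: (5,-3,3)→(3,3,5)
reduced (well bottom): (3,3,5) with a≤c, −a<b≤a
well minimum = a = 3

3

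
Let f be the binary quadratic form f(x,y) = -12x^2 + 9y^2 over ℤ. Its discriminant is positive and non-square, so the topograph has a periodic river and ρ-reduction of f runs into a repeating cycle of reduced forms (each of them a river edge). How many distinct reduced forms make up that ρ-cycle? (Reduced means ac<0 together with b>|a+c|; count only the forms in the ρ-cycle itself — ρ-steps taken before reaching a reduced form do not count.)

D = 432, ⌊√D⌋ = 20
descent: ρ → (9,18,-3)  [lands on river]
river: ρ → (-3,18,9)
ρ-cycle length = 2 (tail of 1 descent step not counted)

2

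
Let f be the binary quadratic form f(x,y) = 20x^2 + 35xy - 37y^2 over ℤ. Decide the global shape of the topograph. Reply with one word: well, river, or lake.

D = b²−4ac = 35² − 4·20·(-37) = 4185
D > 0 non-square ⇒ indefinite ⇒ periodic river

river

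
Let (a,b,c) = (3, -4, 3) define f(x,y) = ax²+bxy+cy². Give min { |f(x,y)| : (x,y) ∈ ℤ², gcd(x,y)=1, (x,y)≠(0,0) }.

translate: b→2 (≡-4 mod 6), so (3,-4,3)→(3,2,2)
flip: (3,2,2)→(2,-2,3)
translate: b→2 (≡-2 mod 4), so (2,-2,3)→(2,2,3)
reduced (well bottom): (2,2,3) with a≤c, −a<b≤a
well minimum = a = 2

2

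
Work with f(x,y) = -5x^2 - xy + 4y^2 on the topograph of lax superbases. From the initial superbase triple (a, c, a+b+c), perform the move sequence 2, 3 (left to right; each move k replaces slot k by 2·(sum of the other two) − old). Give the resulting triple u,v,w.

start (-5,4,-2) = (f(1,0),f(0,1),f(1,1))
replace slot 2: 2·((-5)+(-2)) − 4 = -18 → (-5,-18,-2)
replace slot 3: 2·((-5)+(-18)) − (-2) = -44 → (-5,-18,-44)

-5,-18,-44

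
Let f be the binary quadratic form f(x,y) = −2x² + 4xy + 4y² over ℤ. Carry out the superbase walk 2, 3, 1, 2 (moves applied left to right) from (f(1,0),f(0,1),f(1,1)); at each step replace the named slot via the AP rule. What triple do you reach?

start (-2,4,6) = (f(1,0),f(0,1),f(1,1))
replace slot 2: 2·((-2)+6) − 4 = 4 → (-2,4,6)
replace slot 3: 2·((-2)+4) − 6 = -2 → (-2,4,-2)
replace slot 1: 2·(4+(-2)) − (-2) = 6 → (6,4,-2)
replace slot 2: 2·(6+(-2)) − 4 = 4 → (6,4,-2)

6,4,-2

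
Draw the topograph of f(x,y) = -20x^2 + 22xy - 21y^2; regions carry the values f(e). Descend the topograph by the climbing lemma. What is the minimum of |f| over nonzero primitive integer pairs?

translate: b→18 (≡-22 mod 40), so (20,-22,21)→(20,18,19)
flip: (20,18,19)→(19,-18,20)
reduced (well bottom): (19,-18,20) with a≤c, −a<b≤a
well minimum |f| = |-19| = 19 (negative-definite)

19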